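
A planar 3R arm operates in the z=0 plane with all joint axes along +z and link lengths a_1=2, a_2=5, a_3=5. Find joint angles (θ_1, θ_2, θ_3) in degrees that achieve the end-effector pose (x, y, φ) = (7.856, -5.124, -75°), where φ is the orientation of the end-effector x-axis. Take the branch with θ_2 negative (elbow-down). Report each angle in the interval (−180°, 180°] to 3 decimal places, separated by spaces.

29.988 -44.987 -60.001

wrist centre = target − a_3·(cos φ, sin φ) = (6.5619, -0.2944)
cos θ_2 = (43.1452−2²−5²)/(2·2·5) = 0.7073; θ_2 = -44.9874° (elbow-down)
β = atan2(-0.2944,6.5619) = -2.5686°; ψ = atan2(-3.5348,5.5363) = -32.5569°
θ_1 = β − ψ = 29.9883°
θ_3 = φ − θ_1 − θ_2 = -60.0009° (wrapped to (-180°,180°])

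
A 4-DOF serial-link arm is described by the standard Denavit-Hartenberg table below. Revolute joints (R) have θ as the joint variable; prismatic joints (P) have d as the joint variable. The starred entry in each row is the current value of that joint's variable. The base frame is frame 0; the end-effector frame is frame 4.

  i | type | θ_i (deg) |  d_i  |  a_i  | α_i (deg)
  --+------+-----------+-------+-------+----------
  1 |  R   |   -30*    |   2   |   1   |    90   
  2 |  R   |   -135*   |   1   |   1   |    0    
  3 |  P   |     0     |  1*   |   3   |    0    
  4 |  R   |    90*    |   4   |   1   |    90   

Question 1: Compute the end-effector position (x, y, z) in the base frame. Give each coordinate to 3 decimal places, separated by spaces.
after link 1: o_1 = (0.8660, -0.5000, 2.0000)
after link 2: o_2 = (-0.2463, -1.0125, 1.2929)
after link 3: o_3 = (-2.5835, -0.8178, -0.8284)
after link 4: o_4 = (-3.9711, -4.6355, -1.5355)

-3.971 -4.635 -1.536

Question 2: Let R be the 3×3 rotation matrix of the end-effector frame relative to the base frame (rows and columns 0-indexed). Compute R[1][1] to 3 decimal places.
-0.866

End-effector y-axis (col 1 of R) = (-0.5000,-0.8660,0.0000)
R[1][1] = -0.8660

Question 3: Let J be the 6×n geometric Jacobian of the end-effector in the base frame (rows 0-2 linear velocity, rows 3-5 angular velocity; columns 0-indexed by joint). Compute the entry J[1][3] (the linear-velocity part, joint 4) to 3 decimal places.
-0.354

axis z_3 = (-0.5000,-0.8660,0.0000); lever o_n−o_3 = (-1.3876,-3.8177,-0.7071)
cross product → J_v[:, 3] = (0.6124,-0.3536,0.7071)
J_ω[:, 3] = z_3
entry J[1][3] = -0.3536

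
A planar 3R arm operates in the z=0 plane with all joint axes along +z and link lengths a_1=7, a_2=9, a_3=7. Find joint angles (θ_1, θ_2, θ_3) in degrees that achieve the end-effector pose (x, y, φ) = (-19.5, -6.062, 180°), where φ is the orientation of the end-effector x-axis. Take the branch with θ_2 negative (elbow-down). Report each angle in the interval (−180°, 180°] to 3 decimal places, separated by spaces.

-120.000 -60.001 0.001

wrist centre = target − a_3·(cos φ, sin φ) = (-12.5000, -6.0620)
cos θ_2 = (192.9978−7²−9²)/(2·7·9) = 0.5000; θ_2 = -60.0011° (elbow-down)
β = atan2(-6.0620,-12.5000) = -154.1285°; ψ = atan2(-7.7943,11.4998) = -34.1285°
θ_1 = β − ψ = -120.0000°
θ_3 = φ − θ_1 − θ_2 = 0.0011° (wrapped to (-180°,180°])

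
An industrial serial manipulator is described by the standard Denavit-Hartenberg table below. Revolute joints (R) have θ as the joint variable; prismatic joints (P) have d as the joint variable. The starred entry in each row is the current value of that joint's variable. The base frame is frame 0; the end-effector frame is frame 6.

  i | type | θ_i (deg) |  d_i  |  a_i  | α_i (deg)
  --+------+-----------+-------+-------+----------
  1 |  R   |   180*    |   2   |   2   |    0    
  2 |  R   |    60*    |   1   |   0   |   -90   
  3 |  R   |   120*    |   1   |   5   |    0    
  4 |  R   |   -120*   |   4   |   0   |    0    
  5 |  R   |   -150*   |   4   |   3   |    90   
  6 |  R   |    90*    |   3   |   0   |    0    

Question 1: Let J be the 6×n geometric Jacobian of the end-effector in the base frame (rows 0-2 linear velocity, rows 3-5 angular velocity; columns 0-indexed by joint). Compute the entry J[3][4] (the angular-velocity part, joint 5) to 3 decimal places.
0.866

axis z_4 = (0.8660,-0.5000,0.0000); lever o_n−o_4 = (5.5131,1.5490,-1.0981)
cross product → J_v[:, 4] = (0.5490,0.9510,4.0981)
J_ω[:, 4] = z_4
entry J[3][4] = 0.8660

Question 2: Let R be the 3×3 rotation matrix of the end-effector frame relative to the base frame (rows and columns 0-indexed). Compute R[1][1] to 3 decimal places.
End-effector y-axis (col 1 of R) = (-0.4330,-0.7500,-0.5000)
R[1][1] = -0.7500

-0.750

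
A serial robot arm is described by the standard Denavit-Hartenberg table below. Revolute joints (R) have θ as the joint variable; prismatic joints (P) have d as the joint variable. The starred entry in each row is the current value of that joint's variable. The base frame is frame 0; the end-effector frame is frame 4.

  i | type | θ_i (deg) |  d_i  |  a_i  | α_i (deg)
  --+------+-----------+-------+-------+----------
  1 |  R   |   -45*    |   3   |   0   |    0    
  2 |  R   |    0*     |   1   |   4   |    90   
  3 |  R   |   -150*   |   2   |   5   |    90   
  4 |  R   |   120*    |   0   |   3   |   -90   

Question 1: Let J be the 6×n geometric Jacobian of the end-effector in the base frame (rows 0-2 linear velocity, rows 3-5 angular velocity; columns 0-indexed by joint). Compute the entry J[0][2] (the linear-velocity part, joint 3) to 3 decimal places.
axis z_2 = (-0.7071,-0.7071,0.0000); lever o_n−o_2 = (-5.3946,-1.1080,-1.7500)
cross product → J_v[:, 2] = (1.2374,-1.2374,-3.0311)
J_ω[:, 2] = z_2
entry J[0][2] = 1.2374

1.237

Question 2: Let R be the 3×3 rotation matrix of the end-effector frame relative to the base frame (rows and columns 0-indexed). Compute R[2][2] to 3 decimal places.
End-effector z-axis (col 2 of R) = (0.8839,-0.1768,0.4330)
R[2][2] = 0.4330

0.433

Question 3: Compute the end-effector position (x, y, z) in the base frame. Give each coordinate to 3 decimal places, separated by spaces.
after link 1: o_1 = (0.0000, 0.0000, 3.0000)
after link 2: o_2 = (2.8284, -2.8284, 4.0000)
after link 3: o_3 = (-1.6476, -1.1808, 1.5000)
after link 4: o_4 = (-2.5662, -3.9365, 2.2500)

-2.566 -3.936 2.250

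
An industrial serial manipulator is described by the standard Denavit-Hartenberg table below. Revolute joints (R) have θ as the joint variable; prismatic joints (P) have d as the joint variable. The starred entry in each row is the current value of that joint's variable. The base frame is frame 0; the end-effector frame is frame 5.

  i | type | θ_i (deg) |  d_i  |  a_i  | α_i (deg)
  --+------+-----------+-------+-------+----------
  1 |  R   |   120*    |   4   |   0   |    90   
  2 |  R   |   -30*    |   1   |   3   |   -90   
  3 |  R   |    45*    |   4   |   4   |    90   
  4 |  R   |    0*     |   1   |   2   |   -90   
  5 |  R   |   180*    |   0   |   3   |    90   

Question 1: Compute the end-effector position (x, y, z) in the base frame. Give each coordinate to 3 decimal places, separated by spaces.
-3.883 5.896 4.550

after link 1: o_1 = (0.0000, 0.0000, 4.0000)
after link 2: o_2 = (-0.4330, 2.7500, 2.5000)
after link 3: o_3 = (-5.1072, 5.1892, 4.5499)
after link 4: o_4 = (-6.6382, 6.4266, 3.4892)
after link 5: o_5 = (-3.8825, 5.8963, 4.5499)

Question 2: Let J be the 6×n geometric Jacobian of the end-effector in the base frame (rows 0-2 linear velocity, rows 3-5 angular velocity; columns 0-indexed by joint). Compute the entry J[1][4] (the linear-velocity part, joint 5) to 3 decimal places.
2.652

axis z_4 = (-0.2500,0.4330,0.8660); lever o_n−o_4 = (2.7557,-0.5303,1.0607)
cross product → J_v[:, 4] = (0.9186,2.6517,-1.0607)
J_ω[:, 4] = z_4
entry J[1][4] = 2.6517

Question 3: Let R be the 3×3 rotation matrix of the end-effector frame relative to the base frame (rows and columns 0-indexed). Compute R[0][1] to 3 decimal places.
End-effector y-axis (col 1 of R) = (-0.2500,0.4330,0.8660)
R[0][1] = -0.2500

-0.250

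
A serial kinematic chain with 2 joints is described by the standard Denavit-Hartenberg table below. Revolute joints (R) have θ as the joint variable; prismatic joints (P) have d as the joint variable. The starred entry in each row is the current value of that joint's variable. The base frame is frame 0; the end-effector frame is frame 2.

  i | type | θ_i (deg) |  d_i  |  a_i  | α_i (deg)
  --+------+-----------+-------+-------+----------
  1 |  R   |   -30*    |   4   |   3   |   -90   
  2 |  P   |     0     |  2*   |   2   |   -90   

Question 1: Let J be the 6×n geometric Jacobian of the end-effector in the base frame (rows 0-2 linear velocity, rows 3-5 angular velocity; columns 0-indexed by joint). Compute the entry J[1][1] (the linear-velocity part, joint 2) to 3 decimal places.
prismatic axis z_1 = (0.5000,0.8660,0.0000)
J_v[:, 1] = z_1; J_ω[:, 1] = (0,0,0)
entry J[1][1] = 0.8660

0.866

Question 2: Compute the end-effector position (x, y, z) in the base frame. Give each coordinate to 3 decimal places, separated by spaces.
after link 1: o_1 = (2.5981, -1.5000, 4.0000)
after link 2: o_2 = (5.3301, -0.7679, 4.0000)

5.330 -0.768 4.000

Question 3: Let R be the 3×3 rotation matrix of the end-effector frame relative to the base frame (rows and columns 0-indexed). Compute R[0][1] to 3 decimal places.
End-effector y-axis (col 1 of R) = (-0.5000,-0.8660,-0.0000)
R[0][1] = -0.5000

-0.500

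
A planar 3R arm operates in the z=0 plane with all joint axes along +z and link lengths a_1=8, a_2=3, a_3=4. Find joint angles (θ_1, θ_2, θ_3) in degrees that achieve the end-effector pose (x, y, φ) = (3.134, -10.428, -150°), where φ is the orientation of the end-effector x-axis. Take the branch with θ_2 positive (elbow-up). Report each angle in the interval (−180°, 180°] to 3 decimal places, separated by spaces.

wrist centre = target − a_3·(cos φ, sin φ) = (6.5981, -8.4280)
cos θ_2 = (114.5661−8²−3²)/(2·8·3) = 0.8660; θ_2 = 30.0074° (elbow-up)
β = atan2(-8.4280,6.5981) = -51.9434°; ψ = atan2(1.5003,10.5979) = 8.0578°
θ_1 = β − ψ = -60.0011°
θ_3 = φ − θ_1 − θ_2 = -120.0062° (wrapped to (-180°,180°])

-60.001 30.007 -120.006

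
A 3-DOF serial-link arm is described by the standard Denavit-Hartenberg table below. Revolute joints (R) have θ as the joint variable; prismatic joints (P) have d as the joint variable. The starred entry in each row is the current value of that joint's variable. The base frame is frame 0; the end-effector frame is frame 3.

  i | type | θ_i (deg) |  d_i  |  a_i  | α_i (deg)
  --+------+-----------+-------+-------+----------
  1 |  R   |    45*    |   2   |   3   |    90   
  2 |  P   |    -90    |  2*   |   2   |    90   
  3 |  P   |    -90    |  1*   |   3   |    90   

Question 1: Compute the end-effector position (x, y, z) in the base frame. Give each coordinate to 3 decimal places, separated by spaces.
0.707 2.121 -0.000

after link 1: o_1 = (2.1213, 2.1213, 2.0000)
after link 2: o_2 = (3.5355, 0.7071, 0.0000)
after link 3: o_3 = (0.7071, 2.1213, -0.0000)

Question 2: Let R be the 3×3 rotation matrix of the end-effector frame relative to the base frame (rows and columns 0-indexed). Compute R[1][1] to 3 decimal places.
-0.707

End-effector y-axis (col 1 of R) = (-0.7071,-0.7071,-0.0000)
R[1][1] = -0.7071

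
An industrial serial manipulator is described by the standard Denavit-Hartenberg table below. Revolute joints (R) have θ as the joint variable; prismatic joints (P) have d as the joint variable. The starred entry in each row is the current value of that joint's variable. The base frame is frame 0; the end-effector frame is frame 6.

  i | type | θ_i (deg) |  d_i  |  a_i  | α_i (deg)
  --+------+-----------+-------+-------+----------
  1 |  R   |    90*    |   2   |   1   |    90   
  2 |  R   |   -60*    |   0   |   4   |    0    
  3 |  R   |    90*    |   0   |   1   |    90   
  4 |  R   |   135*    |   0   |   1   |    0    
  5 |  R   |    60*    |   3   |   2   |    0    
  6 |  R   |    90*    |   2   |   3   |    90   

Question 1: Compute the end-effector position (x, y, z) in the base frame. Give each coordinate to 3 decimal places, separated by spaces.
after link 1: o_1 = (0.0000, 1.0000, 2.0000)
after link 2: o_2 = (0.0000, 3.0000, -1.4641)
after link 3: o_3 = (0.0000, 3.8660, -0.9641)
after link 4: o_4 = (0.7071, 3.2537, -1.3177)
after link 5: o_5 = (0.1895, 3.0806, -4.8817)
after link 6: o_6 = (-2.7083, 4.7531, -6.2255)

-2.708 4.753 -6.225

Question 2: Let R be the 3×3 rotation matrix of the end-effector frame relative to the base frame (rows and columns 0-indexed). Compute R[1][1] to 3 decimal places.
End-effector y-axis (col 1 of R) = (0.0000,0.5000,-0.8660)
R[1][1] = 0.5000

0.500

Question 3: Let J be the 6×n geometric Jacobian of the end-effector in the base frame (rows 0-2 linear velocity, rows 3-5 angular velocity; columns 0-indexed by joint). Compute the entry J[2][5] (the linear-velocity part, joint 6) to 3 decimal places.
axis z_5 = (0.0000,0.5000,-0.8660); lever o_n−o_5 = (-2.8978,1.6724,-1.3438)
cross product → J_v[:, 5] = (0.7765,2.5095,1.4489)
J_ω[:, 5] = z_5
entry J[2][5] = 1.4489

1.449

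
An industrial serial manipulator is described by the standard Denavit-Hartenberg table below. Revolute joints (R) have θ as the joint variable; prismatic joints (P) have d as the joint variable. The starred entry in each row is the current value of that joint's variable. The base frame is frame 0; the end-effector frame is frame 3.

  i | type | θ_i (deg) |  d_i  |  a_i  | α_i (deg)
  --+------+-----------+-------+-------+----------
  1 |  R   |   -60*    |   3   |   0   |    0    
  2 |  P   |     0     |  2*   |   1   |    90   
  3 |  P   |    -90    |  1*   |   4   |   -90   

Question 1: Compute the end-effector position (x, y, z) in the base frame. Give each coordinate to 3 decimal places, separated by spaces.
after link 1: o_1 = (0.0000, 0.0000, 3.0000)
after link 2: o_2 = (0.5000, -0.8660, 5.0000)
after link 3: o_3 = (-0.3660, -1.3660, 1.0000)

-0.366 -1.366 1.000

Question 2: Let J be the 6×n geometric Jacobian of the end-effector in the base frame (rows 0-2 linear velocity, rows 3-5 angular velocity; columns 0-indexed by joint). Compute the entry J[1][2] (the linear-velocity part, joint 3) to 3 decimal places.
prismatic axis z_2 = (-0.8660,-0.5000,0.0000)
J_v[:, 2] = z_2; J_ω[:, 2] = (0,0,0)
entry J[1][2] = -0.5000

-0.500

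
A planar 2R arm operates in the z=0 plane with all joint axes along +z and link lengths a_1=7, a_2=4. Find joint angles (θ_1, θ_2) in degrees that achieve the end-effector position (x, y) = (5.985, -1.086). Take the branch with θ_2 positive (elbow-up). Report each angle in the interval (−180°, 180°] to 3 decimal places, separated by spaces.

cos θ_2 = (36.9996−7²−4²)/(2·7·4) = -0.5000; θ_2 = 120.0004° (elbow-up)
β = atan2(-1.0860,5.9850) = -10.2846°; ψ = atan2(3.4641,5.0000) = 34.7150°
θ_1 = β − ψ = -44.9997°

-45.000 120.000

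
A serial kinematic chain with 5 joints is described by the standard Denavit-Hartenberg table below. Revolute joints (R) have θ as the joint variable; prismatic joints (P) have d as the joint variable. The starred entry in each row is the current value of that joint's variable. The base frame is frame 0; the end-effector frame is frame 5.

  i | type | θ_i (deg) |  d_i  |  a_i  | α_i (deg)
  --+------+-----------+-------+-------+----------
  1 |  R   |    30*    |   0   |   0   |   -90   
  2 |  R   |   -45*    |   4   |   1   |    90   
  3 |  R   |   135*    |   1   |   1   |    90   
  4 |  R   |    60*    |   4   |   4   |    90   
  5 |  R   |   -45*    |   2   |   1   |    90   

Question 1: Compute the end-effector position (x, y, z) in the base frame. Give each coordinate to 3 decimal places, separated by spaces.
-7.622 7.059 2.693

after link 1: o_1 = (0.0000, 0.0000, 0.0000)
after link 2: o_2 = (-1.3876, 3.8177, 0.7071)
after link 3: o_3 = (-2.7866, 3.8265, 0.9142)
after link 4: o_4 = (-6.1632, 6.7760, 4.3637)
after link 5: o_5 = (-7.6225, 7.0590, 2.6933)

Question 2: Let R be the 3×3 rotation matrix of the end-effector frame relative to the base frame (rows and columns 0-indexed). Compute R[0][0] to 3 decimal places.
-0.709

End-effector x-axis (col 0 of R) = (-0.7093,-0.6982,-0.0973)
R[0][0] = -0.7093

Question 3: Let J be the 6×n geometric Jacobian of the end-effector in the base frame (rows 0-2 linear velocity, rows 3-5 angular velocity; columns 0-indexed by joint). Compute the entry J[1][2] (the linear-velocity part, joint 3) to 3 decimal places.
-3.192

axis z_2 = (-0.6124,-0.3536,0.7071); lever o_n−o_2 = (-6.2348,3.2413,1.9861)
cross product → J_v[:, 2] = (-2.9942,-3.1924,-4.1892)
J_ω[:, 2] = z_2
entry J[1][2] = -3.1924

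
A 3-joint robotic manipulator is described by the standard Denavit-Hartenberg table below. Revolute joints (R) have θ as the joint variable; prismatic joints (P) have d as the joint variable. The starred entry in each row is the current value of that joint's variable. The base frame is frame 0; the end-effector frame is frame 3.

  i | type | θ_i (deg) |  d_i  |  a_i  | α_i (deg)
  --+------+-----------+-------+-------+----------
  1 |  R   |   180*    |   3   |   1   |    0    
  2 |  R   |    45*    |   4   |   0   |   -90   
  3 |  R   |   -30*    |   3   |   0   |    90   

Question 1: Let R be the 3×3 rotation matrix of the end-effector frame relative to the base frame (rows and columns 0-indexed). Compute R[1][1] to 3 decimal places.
-0.707

End-effector y-axis (col 1 of R) = (0.7071,-0.7071,0.0000)
R[1][1] = -0.7071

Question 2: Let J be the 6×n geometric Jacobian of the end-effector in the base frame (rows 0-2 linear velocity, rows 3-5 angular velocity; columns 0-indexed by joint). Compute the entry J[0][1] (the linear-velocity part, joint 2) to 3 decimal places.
2.121

axis z_1 = (0.0000,0.0000,1.0000); lever o_n−o_1 = (2.1213,-2.1213,4.0000)
cross product → J_v[:, 1] = (2.1213,2.1213,-0.0000)
J_ω[:, 1] = z_1
entry J[0][1] = 2.1213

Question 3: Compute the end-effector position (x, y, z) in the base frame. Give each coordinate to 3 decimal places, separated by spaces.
after link 1: o_1 = (-1.0000, 0.0000, 3.0000)
after link 2: o_2 = (-1.0000, 0.0000, 7.0000)
after link 3: o_3 = (1.1213, -2.1213, 7.0000)

1.121 -2.121 7.000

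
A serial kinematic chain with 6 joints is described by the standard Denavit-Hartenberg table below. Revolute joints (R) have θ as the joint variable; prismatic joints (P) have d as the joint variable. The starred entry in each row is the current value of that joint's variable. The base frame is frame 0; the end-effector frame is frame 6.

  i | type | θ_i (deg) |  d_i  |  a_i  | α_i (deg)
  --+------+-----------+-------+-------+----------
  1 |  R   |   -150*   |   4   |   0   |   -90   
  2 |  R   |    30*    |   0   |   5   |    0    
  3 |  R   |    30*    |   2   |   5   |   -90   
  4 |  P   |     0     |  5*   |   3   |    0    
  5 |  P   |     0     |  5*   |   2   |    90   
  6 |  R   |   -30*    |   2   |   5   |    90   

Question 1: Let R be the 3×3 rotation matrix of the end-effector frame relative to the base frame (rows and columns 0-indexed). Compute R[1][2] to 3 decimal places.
-0.250

End-effector z-axis (col 2 of R) = (-0.4330,-0.2500,0.8660)
R[1][2] = -0.2500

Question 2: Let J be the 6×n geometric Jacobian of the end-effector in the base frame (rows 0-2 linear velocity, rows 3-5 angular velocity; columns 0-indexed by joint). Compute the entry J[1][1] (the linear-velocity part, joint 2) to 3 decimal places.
axis z_1 = (0.5000,-0.8660,0.0000); lever o_n−o_1 = (-2.3301,-5.9641,-18.6603)
cross product → J_v[:, 1] = (16.1603,9.3301,-5.0000)
J_ω[:, 1] = z_1
entry J[1][1] = 9.3301

9.330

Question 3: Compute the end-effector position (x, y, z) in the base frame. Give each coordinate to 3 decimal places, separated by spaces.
after link 1: o_1 = (0.0000, 0.0000, 4.0000)
after link 2: o_2 = (-3.7500, -2.1651, 1.5000)
after link 3: o_3 = (-4.9151, -5.1471, -2.8301)
after link 4: o_4 = (-2.4641, -3.7321, -7.9282)
after link 5: o_5 = (0.4199, -2.0670, -12.1603)
after link 6: o_6 = (-2.3301, -5.9641, -14.6603)

-2.330 -5.964 -14.660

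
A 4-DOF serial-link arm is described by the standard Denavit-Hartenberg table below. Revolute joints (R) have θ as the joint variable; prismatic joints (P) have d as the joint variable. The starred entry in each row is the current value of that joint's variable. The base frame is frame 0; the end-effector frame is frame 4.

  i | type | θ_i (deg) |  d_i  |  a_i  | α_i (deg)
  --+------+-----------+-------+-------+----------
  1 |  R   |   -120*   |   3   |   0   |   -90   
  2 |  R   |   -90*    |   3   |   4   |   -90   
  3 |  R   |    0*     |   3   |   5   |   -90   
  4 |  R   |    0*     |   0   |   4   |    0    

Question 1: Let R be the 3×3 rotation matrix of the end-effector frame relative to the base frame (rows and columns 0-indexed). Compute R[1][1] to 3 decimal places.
End-effector y-axis (col 1 of R) = (0.5000,0.8660,0.0000)
R[1][1] = 0.8660

0.866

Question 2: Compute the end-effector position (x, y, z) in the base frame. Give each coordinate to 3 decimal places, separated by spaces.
after link 1: o_1 = (0.0000, 0.0000, 3.0000)
after link 2: o_2 = (2.5981, -1.5000, 7.0000)
after link 3: o_3 = (1.0981, -4.0981, 12.0000)
after link 4: o_4 = (1.0981, -4.0981, 16.0000)

1.098 -4.098 16.000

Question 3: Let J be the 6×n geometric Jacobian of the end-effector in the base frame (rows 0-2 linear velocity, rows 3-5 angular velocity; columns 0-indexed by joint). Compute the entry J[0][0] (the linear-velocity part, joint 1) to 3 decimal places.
axis z_0 = ẑ; lever o_n−o_0 = (1.0981,-4.0981,16.0000)
cross product → J_v[:, 0] = (4.0981,1.0981,-0.0000)
J_ω[:, 0] = z_0
entry J[0][0] = 4.0981

4.098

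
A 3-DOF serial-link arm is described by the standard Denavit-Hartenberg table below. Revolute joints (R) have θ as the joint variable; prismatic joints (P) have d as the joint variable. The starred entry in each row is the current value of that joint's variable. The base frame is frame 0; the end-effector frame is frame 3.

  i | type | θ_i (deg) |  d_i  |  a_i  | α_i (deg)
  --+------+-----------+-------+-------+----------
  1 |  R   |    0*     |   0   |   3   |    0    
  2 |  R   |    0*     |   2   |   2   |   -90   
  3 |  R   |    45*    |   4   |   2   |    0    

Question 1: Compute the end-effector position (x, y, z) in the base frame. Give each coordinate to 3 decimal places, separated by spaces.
6.414 4.000 0.586

after link 1: o_1 = (3.0000, 0.0000, 0.0000)
after link 2: o_2 = (5.0000, 0.0000, 2.0000)
after link 3: o_3 = (6.4142, 4.0000, 0.5858)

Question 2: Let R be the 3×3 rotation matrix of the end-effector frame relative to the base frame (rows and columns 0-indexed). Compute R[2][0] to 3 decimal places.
End-effector x-axis (col 0 of R) = (0.7071,0.0000,-0.7071)
R[2][0] = -0.7071

-0.707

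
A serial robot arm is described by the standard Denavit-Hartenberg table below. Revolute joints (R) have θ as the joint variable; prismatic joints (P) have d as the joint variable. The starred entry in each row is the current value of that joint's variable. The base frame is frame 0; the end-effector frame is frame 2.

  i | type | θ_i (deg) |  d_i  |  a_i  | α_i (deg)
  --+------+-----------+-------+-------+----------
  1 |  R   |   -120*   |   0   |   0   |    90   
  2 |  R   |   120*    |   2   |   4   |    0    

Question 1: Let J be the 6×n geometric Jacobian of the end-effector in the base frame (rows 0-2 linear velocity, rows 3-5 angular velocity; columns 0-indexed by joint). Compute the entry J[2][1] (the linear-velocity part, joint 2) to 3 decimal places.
-2.000

axis z_1 = (-0.8660,0.5000,0.0000); lever o_n−o_1 = (-0.7321,2.7321,3.4641)
cross product → J_v[:, 1] = (1.7321,3.0000,-2.0000)
J_ω[:, 1] = z_1
entry J[2][1] = -2.0000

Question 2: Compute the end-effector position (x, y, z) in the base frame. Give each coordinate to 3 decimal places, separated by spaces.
after link 1: o_1 = (0.0000, 0.0000, 0.0000)
after link 2: o_2 = (-0.7321, 2.7321, 3.4641)

-0.732 2.732 3.464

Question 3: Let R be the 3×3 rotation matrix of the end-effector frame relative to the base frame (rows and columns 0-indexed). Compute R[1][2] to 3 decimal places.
End-effector z-axis (col 2 of R) = (-0.8660,0.5000,0.0000)
R[1][2] = 0.5000

0.500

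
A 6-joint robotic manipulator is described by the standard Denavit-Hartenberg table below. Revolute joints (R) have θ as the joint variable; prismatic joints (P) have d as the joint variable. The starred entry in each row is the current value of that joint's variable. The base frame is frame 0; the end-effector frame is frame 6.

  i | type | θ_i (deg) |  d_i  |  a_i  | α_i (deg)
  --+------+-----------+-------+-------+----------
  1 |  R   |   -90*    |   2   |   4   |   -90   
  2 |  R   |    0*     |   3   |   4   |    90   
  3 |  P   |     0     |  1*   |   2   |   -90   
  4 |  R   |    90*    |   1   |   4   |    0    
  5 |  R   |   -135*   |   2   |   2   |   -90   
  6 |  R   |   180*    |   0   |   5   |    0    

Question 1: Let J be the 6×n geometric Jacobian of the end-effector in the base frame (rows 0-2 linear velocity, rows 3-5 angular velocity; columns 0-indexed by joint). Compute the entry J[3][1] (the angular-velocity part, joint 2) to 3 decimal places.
1.000

axis z_1 = (1.0000,0.0000,0.0000); lever o_n−o_1 = (6.0000,-3.8787,-5.1213)
cross product → J_v[:, 1] = (-0.0000,5.1213,-3.8787)
J_ω[:, 1] = z_1
entry J[3][1] = 1.0000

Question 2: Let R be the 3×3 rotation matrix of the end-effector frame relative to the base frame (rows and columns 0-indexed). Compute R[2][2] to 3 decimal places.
End-effector z-axis (col 2 of R) = (0.0000,-0.7071,-0.7071)
R[2][2] = -0.7071

-0.707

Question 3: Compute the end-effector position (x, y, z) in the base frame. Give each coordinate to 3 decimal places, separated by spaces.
6.000 -7.879 -3.121

after link 1: o_1 = (0.0000, -4.0000, 2.0000)
after link 2: o_2 = (3.0000, -8.0000, 2.0000)
after link 3: o_3 = (3.0000, -10.0000, 3.0000)
after link 4: o_4 = (4.0000, -10.0000, -1.0000)
after link 5: o_5 = (6.0000, -11.4142, 0.4142)
after link 6: o_6 = (6.0000, -7.8787, -3.1213)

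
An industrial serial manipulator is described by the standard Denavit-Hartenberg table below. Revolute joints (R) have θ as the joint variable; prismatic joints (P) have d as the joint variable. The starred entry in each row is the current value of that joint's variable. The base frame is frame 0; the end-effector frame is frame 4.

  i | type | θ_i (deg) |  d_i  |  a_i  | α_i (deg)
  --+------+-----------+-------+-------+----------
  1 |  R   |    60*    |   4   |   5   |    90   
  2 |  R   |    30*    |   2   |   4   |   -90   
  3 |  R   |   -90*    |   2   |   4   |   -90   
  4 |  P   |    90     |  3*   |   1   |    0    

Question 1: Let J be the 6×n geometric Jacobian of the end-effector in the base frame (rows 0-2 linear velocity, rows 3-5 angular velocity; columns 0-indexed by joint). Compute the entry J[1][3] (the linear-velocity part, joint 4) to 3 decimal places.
0.750

prismatic axis z_3 = (0.4330,0.7500,0.5000)
J_v[:, 3] = z_3; J_ω[:, 3] = (0,0,0)
entry J[1][3] = 0.7500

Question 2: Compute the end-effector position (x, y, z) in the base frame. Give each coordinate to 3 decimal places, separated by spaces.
10.477 6.147 8.366

after link 1: o_1 = (2.5000, 4.3301, 4.0000)
after link 2: o_2 = (5.9641, 6.3301, 6.0000)
after link 3: o_3 = (8.9282, 3.4641, 7.7321)
after link 4: o_4 = (10.4772, 6.1471, 8.3660)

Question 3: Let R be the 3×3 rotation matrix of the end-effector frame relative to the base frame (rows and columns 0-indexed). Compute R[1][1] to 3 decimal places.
0.500

End-effector y-axis (col 1 of R) = (-0.8660,0.5000,-0.0000)
R[1][1] = 0.5000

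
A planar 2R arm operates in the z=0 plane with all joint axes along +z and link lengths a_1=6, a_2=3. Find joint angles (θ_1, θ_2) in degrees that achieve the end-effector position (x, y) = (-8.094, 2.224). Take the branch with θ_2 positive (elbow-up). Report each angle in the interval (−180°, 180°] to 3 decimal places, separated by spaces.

149.999 44.993

cos θ_2 = (70.4590−6²−3²)/(2·6·3) = 0.7072; θ_2 = 44.9929° (elbow-up)
β = atan2(2.2240,-8.0940) = 164.6359°; ψ = atan2(2.1211,8.1216) = 14.6366°
θ_1 = β − ψ = 149.9993°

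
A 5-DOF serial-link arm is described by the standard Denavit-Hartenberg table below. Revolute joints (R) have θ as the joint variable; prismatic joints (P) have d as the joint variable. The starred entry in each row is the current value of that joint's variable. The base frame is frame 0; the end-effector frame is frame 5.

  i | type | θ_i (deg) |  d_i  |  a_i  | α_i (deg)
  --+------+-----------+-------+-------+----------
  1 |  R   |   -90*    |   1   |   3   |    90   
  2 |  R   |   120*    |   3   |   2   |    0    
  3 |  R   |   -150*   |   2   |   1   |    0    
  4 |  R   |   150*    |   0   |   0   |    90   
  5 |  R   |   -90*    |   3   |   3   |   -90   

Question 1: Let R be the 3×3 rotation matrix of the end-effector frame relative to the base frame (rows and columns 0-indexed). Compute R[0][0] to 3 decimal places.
1.000

End-effector x-axis (col 0 of R) = (1.0000,0.0000,0.0000)
R[0][0] = 1.0000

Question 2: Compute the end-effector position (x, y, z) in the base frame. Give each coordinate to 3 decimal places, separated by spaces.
after link 1: o_1 = (0.0000, -3.0000, 1.0000)
after link 2: o_2 = (-3.0000, -2.0000, 2.7321)
after link 3: o_3 = (-5.0000, -2.8660, 2.2321)
after link 4: o_4 = (-5.0000, -2.8660, 2.2321)
after link 5: o_5 = (-2.0000, -5.4641, 3.7321)

-2.000 -5.464 3.732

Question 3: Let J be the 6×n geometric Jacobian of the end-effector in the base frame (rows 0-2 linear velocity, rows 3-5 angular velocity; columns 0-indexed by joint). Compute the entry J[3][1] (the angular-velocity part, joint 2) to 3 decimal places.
axis z_1 = (-1.0000,-0.0000,0.0000); lever o_n−o_1 = (-2.0000,-2.4641,2.7321)
cross product → J_v[:, 1] = (-0.0000,2.7321,2.4641)
J_ω[:, 1] = z_1
entry J[3][1] = -1.0000

-1.000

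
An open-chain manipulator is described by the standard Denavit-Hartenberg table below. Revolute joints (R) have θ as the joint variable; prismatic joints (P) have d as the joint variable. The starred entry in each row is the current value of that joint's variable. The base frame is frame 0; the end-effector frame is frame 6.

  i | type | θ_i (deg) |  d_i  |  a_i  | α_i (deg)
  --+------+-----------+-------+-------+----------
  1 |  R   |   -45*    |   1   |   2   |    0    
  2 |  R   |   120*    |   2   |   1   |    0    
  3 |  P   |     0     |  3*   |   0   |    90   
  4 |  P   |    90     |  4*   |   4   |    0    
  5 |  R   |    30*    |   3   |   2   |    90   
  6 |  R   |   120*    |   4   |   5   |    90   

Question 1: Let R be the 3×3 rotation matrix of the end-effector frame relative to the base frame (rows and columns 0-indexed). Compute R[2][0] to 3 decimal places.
End-effector x-axis (col 0 of R) = (0.9012,0.0173,-0.4330)
R[2][0] = -0.4330

-0.433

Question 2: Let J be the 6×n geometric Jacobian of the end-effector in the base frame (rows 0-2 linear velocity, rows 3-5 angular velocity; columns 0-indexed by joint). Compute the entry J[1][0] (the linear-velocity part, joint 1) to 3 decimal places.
13.578

axis z_0 = ẑ; lever o_n−o_0 = (13.5784,0.2068,11.5670)
cross product → J_v[:, 0] = (-0.2068,13.5784,0.0000)
J_ω[:, 0] = z_0
entry J[1][0] = 13.5784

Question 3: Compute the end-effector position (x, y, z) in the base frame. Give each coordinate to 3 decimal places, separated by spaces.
13.578 0.207 11.567

after link 1: o_1 = (1.4142, -1.4142, 1.0000)
after link 2: o_2 = (1.6730, -0.4483, 3.0000)
after link 3: o_3 = (1.6730, -0.4483, 6.0000)
after link 4: o_4 = (5.5367, -1.4836, 10.0000)
after link 5: o_5 = (8.1757, -3.2259, 11.7321)
after link 6: o_6 = (13.5784, 0.2068, 11.5670)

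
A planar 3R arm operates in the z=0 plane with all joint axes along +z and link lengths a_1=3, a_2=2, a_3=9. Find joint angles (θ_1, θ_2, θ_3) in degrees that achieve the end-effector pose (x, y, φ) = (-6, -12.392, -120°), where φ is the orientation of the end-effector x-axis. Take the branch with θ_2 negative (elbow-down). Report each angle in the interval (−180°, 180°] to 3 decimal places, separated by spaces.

-96.126 -30.027 6.152

wrist centre = target − a_3·(cos φ, sin φ) = (-1.5000, -4.5978)
cos θ_2 = (23.3895−3²−2²)/(2·3·2) = 0.8658; θ_2 = -30.0268° (elbow-down)
β = atan2(-4.5978,-1.5000) = -108.0687°; ψ = atan2(-1.0008,4.7316) = -11.9430°
θ_1 = β − ψ = -96.1257°
θ_3 = φ − θ_1 − θ_2 = 6.1524° (wrapped to (-180°,180°])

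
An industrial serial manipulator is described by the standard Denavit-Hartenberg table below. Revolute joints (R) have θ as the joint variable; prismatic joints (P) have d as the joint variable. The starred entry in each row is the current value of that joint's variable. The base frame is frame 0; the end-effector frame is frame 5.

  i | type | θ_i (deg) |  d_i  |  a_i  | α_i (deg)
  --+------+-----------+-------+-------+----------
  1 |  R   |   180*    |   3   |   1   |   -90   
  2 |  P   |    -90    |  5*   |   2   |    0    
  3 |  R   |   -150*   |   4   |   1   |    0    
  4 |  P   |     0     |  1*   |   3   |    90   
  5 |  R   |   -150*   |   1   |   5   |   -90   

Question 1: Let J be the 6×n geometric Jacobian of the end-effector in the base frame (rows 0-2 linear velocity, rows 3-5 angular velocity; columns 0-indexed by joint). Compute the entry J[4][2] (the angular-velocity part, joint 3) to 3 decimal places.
-1.000

axis z_2 = (-0.0000,-1.0000,0.0000); lever o_n−o_2 = (-1.0311,-2.5000,-0.2141)
cross product → J_v[:, 2] = (0.2141,-0.0000,-1.0311)
J_ω[:, 2] = z_2
entry J[4][2] = -1.0000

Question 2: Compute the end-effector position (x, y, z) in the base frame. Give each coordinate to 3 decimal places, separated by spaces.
-2.031 -7.500 4.786

after link 1: o_1 = (-1.0000, 0.0000, 3.0000)
after link 2: o_2 = (-1.0000, -5.0000, 5.0000)
after link 3: o_3 = (-0.5000, -9.0000, 4.1340)
after link 4: o_4 = (1.0000, -10.0000, 1.5359)
after link 5: o_5 = (-2.0311, -7.5000, 4.7859)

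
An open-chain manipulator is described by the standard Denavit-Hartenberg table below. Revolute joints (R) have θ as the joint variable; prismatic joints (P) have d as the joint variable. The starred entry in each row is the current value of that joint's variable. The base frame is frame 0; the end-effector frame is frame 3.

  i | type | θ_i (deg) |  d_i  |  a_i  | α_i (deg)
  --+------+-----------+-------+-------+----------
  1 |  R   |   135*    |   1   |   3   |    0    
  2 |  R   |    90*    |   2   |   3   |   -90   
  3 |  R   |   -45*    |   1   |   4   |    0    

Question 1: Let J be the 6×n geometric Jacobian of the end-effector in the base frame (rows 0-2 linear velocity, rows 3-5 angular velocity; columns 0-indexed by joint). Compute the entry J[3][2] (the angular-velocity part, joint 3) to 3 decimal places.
0.707

axis z_2 = (0.7071,-0.7071,0.0000); lever o_n−o_2 = (-1.2929,-2.7071,2.8284)
cross product → J_v[:, 2] = (-2.0000,-2.0000,-2.8284)
J_ω[:, 2] = z_2
entry J[3][2] = 0.7071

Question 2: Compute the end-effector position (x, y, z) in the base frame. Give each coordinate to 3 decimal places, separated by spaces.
after link 1: o_1 = (-2.1213, 2.1213, 1.0000)
after link 2: o_2 = (-4.2426, 0.0000, 3.0000)
after link 3: o_3 = (-5.5355, -2.7071, 5.8284)

-5.536 -2.707 5.828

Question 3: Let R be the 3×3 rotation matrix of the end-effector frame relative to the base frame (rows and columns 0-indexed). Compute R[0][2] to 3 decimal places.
0.707

End-effector z-axis (col 2 of R) = (0.7071,-0.7071,0.0000)
R[0][2] = 0.7071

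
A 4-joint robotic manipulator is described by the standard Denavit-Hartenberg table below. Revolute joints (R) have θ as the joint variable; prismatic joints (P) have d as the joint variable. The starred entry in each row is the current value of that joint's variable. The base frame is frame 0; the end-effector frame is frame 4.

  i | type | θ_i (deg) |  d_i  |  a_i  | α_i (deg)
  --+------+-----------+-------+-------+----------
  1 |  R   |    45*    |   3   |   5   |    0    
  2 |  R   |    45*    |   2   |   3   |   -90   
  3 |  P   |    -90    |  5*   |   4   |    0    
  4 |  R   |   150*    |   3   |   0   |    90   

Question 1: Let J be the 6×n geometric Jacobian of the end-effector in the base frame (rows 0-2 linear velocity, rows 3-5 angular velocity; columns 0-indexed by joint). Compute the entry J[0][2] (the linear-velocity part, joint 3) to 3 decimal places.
prismatic axis z_2 = (-1.0000,0.0000,0.0000)
J_v[:, 2] = z_2; J_ω[:, 2] = (0,0,0)
entry J[0][2] = -1.0000

-1.000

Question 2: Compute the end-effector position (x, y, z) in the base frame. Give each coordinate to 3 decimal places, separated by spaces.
after link 1: o_1 = (3.5355, 3.5355, 3.0000)
after link 2: o_2 = (3.5355, 6.5355, 5.0000)
after link 3: o_3 = (-1.4645, 6.5355, 9.0000)
after link 4: o_4 = (-4.4645, 6.5355, 9.0000)

-4.464 6.536 9.000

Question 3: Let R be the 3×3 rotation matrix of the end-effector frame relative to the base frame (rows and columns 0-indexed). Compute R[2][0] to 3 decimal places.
-0.866

End-effector x-axis (col 0 of R) = (0.0000,0.5000,-0.8660)
R[2][0] = -0.8660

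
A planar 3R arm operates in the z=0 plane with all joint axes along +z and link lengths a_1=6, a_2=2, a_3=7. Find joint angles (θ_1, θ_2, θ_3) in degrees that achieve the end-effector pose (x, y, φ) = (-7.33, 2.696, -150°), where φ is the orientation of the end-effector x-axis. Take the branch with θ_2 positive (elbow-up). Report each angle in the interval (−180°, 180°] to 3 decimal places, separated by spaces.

wrist centre = target − a_3·(cos φ, sin φ) = (-1.2678, 6.1960)
cos θ_2 = (39.9978−6²−2²)/(2·6·2) = -0.0001; θ_2 = 90.0053° (elbow-up)
β = atan2(6.1960,-1.2678) = 101.5642°; ψ = atan2(2.0000,5.9998) = 18.4355°
θ_1 = β − ψ = 83.1287°
θ_3 = φ − θ_1 − θ_2 = 36.8660° (wrapped to (-180°,180°])

83.129 90.005 36.866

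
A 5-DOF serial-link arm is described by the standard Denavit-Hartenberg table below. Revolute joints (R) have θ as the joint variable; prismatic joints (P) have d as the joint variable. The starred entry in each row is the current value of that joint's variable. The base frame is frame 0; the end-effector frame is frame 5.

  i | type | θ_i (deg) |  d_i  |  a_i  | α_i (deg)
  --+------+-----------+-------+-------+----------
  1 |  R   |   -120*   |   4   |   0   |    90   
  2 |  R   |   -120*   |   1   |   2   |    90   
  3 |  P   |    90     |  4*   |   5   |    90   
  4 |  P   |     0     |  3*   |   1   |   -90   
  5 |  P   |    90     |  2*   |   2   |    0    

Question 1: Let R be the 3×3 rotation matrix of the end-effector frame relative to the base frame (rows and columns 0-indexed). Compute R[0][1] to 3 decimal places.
0.866

End-effector y-axis (col 1 of R) = (0.8660,-0.5000,0.0000)
R[0][1] = 0.8660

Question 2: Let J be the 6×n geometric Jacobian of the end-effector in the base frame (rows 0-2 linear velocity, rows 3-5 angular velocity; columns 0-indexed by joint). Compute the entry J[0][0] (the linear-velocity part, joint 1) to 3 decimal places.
axis z_0 = ẑ; lever o_n−o_0 = (-2.7141,9.2990,4.4019)
cross product → J_v[:, 0] = (-9.2990,-2.7141,0.0000)
J_ω[:, 0] = z_0
entry J[0][0] = -9.2990

-9.299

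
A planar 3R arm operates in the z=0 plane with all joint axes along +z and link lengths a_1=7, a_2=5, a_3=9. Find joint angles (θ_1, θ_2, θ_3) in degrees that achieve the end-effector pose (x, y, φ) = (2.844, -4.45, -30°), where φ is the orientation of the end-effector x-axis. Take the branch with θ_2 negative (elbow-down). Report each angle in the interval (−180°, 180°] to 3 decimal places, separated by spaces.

-134.997 -134.995 -120.008

wrist centre = target − a_3·(cos φ, sin φ) = (-4.9502, 0.0500)
cos θ_2 = (24.5073−7²−5²)/(2·7·5) = -0.7070; θ_2 = -134.9945° (elbow-down)
β = atan2(0.0500,-4.9502) = 179.4213°; ψ = atan2(-3.5359,3.4648) = -45.5816°
θ_1 = β − ψ = 225.0029°
θ_3 = φ − θ_1 − θ_2 = -120.0084° (wrapped to (-180°,180°])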